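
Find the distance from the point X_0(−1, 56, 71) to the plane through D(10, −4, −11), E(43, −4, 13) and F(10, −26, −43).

DE = (33, 0, 24) and DF = (0, −22, −32), so a normal is n = DE × DF = (528, 1056, −726).
d = |528·(-1) + 1056·56 + (-726)·71 − 9042| / √(278784 + 1115136 + 527076) = |-1980| / 1386 = 10/7.

10/7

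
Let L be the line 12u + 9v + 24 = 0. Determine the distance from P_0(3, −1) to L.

d = |12·3 + 9·(-1) − (-24)| / √(144 + 81) = |51|/15 = 17/5.

17/5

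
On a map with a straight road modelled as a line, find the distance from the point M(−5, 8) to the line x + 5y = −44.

79√26/26

d = |1·(-5) + 5·8 − (-44)| / √(1 + 25) = |79|/√26 = 79/√26.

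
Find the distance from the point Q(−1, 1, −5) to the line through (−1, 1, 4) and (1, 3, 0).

A direction vector is d = (2, 2, −4).
AP = (0, 0, −9); AP·d = 36, |AP|² = 81, |d|² = 24.
distance² = |AP|² − (AP·d)²/|d|² = 81 − 1296/24 = 27, so the distance is 3√3.

3√3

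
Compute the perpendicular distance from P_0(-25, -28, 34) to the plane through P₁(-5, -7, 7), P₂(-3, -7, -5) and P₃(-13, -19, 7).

P₁P₂ = (2, 0, -12) and P₁P₃ = (-8, -12, 0), so a normal is n = P₁P₂ × P₁P₃ = (-144, 96, -24).
Then n·(-25, -28, 34) - (-120) = 216.
|n| = √(20736 + 9216 + 576) = 24√53, so the distance is |216|/(24√53) = 9/√53.

9√53/53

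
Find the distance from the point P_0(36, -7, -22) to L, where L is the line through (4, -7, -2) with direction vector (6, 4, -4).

4√21

Direction vector d = (6, 4, -4).
AP = (32, 0, -20), and AP × d = (80, 8, 128).
|AP × d|² = 22848 and |d|² = 68, so the distance is √(22848/68) = √336 = 4√21.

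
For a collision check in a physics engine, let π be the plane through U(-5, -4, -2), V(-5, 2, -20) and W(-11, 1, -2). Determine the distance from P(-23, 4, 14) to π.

2√65/13

UV = (0, 6, -18) and UW = (-6, 5, 0), so a normal is n = UV × UW = (90, 108, 36).
Then n·(-23, 4, 14) - (-954) = -180.
|n| = √(8100 + 11664 + 1296) = 18√65, so the distance is |-180|/(18√65) = 10/√65.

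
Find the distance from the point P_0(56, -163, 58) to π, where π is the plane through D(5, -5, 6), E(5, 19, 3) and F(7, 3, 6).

DE = (0, 24, -3) and DF = (2, 8, 0), so a normal is n = DE × DF = (24, -6, -48).
Then n·(56, -163, 58) - (-138) = -324.
|n| = √(576 + 36 + 2304) = 54, so the distance is |-324|/54 = 6.

6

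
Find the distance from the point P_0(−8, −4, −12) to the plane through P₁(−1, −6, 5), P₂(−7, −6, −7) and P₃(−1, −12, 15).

P₁P₂ = (−6, 0, −12) and P₁P₃ = (0, −6, 10), so a normal is n = P₁P₂ × P₁P₃ = (−72, 60, 36).
Then n·(−8, −4, −12) − (−108) = 12.
|n| = √(5184 + 3600 + 1296) = 12√70, so the distance is |12|/(12√70) = √70/70.

1/√70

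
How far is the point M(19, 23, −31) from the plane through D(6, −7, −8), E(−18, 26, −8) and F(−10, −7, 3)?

5/7

DE = (−24, 33, 0) and DF = (−16, 0, 11), so a normal is n = DE × DF = (363, 264, 528).
Then n·(19, 23, −31) − (−3894) = 495.
|n| = √(131769 + 69696 + 278784) = 693, so the distance is |495|/693 = 5/7.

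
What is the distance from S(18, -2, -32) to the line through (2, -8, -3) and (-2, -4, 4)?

A direction vector is d = (-4, 4, 7).
AP = (16, 6, -29); AP·d = -243, |AP|² = 1133, |d|² = 81.
distance² = |AP|² − (AP·d)²/|d|² = 1133 − 59049/81 = 404, so the distance is 2√101.

2√101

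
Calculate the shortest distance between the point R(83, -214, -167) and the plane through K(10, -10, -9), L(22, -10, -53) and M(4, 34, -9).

KL = (12, 0, -44) and KM = (-6, 44, 0), so a normal is n = KL × KM = (1936, 264, 528).
Then n·(83, -214, -167) - 11968 = 4048.
|n| = √(3748096 + 69696 + 278784) = 2024, so the distance is |4048|/2024 = 2.

2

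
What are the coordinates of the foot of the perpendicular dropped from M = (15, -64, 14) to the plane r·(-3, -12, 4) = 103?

n = (-3, -12, 4), |n|² = 169, and n·M − 103 = 676.
t = 676/169 = 4, so the foot is M − t·n = (15, -64, 14) − 4·(-3, -12, 4) = (27, -16, -2).

(27, -16, -2)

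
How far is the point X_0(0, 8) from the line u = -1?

1

The normal to the line is n = (1, 0) with |n| = 1.
|n·X_0 − (-1)| = |0 − (-1)| = 1, so the distance is 1/1 = 1.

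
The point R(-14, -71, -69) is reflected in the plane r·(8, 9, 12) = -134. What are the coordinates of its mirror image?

n = (8, 9, 12), |n|² = 289, n·R − (-134) = -1445, so t = -1445/289 = -5.
Foot F = R − (-5)·n = (26, -26, -9); the reflection is 2F − R = (66, 19, 51).

(66, 19, 51)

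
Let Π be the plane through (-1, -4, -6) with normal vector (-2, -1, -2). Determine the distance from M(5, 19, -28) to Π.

3

The plane has equation n·(r − (-1, -4, -6)) = 0, i.e. n·r = 18.
d = |(-2)·5 + (-1)·19 + (-2)·(-28) − 18| / √(4 + 1 + 4) = |9| / 3 = 3.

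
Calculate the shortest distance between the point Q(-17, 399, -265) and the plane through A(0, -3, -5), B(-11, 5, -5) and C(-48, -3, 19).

AB = (-11, 8, 0) and AC = (-48, 0, 24), so a normal is n = AB × AC = (192, 264, 384).
Then n·(-17, 399, -265) - (-2712) = 3024.
|n| = √(36864 + 69696 + 147456) = 504, so the distance is |3024|/504 = 6.

6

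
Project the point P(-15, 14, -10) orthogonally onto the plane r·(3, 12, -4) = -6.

(-18, 2, -6)

n = (3, 12, -4), |n|² = 169, and n·P − (-6) = 169.
t = 169/169 = 1, so the foot is P − t·n = (-15, 14, -10) − 1·(3, 12, -4) = (-18, 2, -6).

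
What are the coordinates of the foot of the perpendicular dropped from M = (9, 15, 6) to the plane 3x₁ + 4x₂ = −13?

n = (3, 4, 0), |n|² = 25, and n·M − (-13) = 100.
t = 100/25 = 4, so the foot is M − t·n = (9, 15, 6) − 4·(3, 4, 0) = (−3, −1, 6).

(-3, -1, 6)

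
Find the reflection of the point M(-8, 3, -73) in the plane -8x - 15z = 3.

n = (-8, 0, -15), |n|² = 289, n·M − 3 = 1156, so t = 1156/289 = 4.
Foot F = M − 4·n = (24, 3, -13); the reflection is 2F − M = (56, 3, 47).

(56, 3, 47)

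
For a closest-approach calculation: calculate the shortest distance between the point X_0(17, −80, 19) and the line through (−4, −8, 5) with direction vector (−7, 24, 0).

14

Direction vector d = (−7, 24, 0).
AP = (21, −72, 14), and AP × d = (−336, −98, 0).
|AP × d|² = 122500 and |d|² = 625, so the distance is √(122500/625) = √196 = 14.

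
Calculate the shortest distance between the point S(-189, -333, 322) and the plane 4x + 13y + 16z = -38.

d = |4·(-189) + 13·(-333) + 16·322 − (-38)| / √(16 + 169 + 256) = |105| / 21 = 5.

5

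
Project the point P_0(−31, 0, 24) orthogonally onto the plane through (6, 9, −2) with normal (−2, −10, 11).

(-27, 20, 2)

The perpendicular from P_0 has direction n = (−2, −10, 11): r = (−31, 0, 24) + μ(−2, −10, 11).
Substitute into the plane: n·(P_0 + μn) = -124 gives 326 + 225μ = -124, so μ = -2.
Foot = (−31, 0, 24) + (-2)·(−2, −10, 11) = (−27, 20, 2).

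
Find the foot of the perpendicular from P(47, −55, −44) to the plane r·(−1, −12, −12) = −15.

The perpendicular from P has direction n = (−1, −12, −12): r = (47, −55, −44) + λ(−1, −12, −12).
Substitute into the plane: n·(P + λn) = -15 gives 1141 + 289λ = -15, so λ = -4.
Foot = (47, −55, −44) + (-4)·(−1, −12, −12) = (51, −7, 4).

(51, -7, 4)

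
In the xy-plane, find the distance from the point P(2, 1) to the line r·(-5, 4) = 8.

14/√41

d = |(-5)·2 + 4·1 − 8| / √(25 + 16) = |-14|/√41 = 14√41/41.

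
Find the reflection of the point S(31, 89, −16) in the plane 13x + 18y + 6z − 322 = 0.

With n = (13, 18, 6), the signed offset is (n·S − 322)/|n|² = 1587/529 = 3.
S' = S − 2t·n = (31, 89, −16) − 6·(13, 18, 6) = (−47, −19, −52).

(-47, -19, -52)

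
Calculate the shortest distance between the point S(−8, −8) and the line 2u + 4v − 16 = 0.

d = |2·(-8) + 4·(-8) − 16| / √(4 + 16) = |-64|/(2√5) = 32/√5.

32√5/5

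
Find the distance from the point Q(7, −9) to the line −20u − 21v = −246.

295/29

The normal to the line is n = (−20, −21) with |n| = 29.
|n·Q − (-246)| = |49 − (-246)| = 295, so the distance is 295/29.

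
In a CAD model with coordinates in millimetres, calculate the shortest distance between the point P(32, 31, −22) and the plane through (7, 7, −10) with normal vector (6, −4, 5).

6√77/77

The plane has equation n·(r − (7, 7, −10)) = 0, i.e. n·r = -36.
d = |6·32 + (-4)·31 + 5·(-22) − (-36)| / √(36 + 16 + 25) = |-6| / √77 = 6√77/77.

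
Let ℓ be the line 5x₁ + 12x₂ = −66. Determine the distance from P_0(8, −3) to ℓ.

70/13

d = |5·8 + 12·(-3) − (-66)| / √(25 + 144) = |70|/13 = 70/13.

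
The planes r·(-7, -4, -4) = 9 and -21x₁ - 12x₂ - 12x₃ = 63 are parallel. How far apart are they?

4/3

Divide the second equation by 3 to match normals: -7x₁ - 4x₂ - 4x₃ = 21.
With common normal n = (-7, -4, -4) (|n| = 9), the distance is |9 − 21|/|n| = 12/9 = 4/3.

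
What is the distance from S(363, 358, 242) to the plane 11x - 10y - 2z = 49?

n = (11, -10, -2); n·P − 49 = -120; |n| = 15; distance = 120/15 = 8.

8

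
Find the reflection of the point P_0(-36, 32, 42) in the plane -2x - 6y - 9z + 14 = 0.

(-52, -16, -30)

n = (-2, -6, -9), |n|² = 121, n·P_0 − (-14) = -484, so t = -484/121 = -4.
Foot F = P_0 − (-4)·n = (-44, 8, 6); the reflection is 2F − P_0 = (-52, -16, -30).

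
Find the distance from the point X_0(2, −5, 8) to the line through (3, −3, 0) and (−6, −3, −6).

2√14

A direction vector is d = (−9, 0, −6).
AP = (−1, −2, 8); AP·d = -39, |AP|² = 69, |d|² = 117.
distance² = |AP|² − (AP·d)²/|d|² = 69 − 1521/117 = 56, so the distance is 2√14.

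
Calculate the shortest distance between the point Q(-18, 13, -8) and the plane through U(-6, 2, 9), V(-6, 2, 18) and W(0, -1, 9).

UV = (0, 0, 9) and UW = (6, -3, 0), so a normal is n = UV × UW = (27, 54, 0).
d = |27·(-18) + 54·13 − (-54)| / √(729 + 2916 + 0) = |270| / (27√5) = 2√5.

2√5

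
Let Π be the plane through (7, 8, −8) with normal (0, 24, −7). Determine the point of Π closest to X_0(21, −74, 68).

(21, 22, 40)

n = (0, 24, −7), |n|² = 625, and n·X_0 − 248 = -2500.
t = -2500/625 = -4, so the foot is X_0 − t·n = (21, −74, 68) − (-4)·(0, 24, −7) = (21, 22, 40).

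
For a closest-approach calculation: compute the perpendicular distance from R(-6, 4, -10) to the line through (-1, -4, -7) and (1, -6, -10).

A direction vector is d = (2, -2, -3).
AP = (-5, 8, -3); AP·d = -17, |AP|² = 98, |d|² = 17.
distance² = |AP|² − (AP·d)²/|d|² = 98 − 289/17 = 81, so the distance is 9.

9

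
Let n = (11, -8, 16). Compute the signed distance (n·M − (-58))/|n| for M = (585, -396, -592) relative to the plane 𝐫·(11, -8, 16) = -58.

n·M − (-58) = 189.
|n| = 21, so the signed distance is 189/21 = 9.

9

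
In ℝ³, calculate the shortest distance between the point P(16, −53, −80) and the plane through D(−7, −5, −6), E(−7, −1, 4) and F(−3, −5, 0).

DE = (0, 4, 10) and DF = (4, 0, 6), so a normal is n = DE × DF = (24, 40, −16).
d = |24·16 + 40·(-53) + (-16)·(-80) − (-272)| / √(576 + 1600 + 256) = |-184| / (8√38) = 23√38/38.

23/√38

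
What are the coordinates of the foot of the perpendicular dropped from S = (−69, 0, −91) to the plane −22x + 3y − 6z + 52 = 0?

(19, -12, -67)

n = (−22, 3, −6), |n|² = 529, and n·S − (-52) = 2116.
t = 2116/529 = 4, so the foot is S − t·n = (−69, 0, −91) − 4·(−22, 3, −6) = (19, −12, −67).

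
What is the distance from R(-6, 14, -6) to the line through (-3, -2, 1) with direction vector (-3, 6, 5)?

Direction vector d = (-3, 6, 5).
AP = (-3, 16, -7), and AP × d = (122, 36, 30).
|AP × d|² = 17080 and |d|² = 70, so the distance is √(17080/70) = √244 = 2√61.

2√61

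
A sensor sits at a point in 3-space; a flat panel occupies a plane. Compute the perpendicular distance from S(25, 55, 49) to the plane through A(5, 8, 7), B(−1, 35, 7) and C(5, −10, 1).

AB = (−6, 27, 0) and AC = (0, −18, −6), so a normal is n = AB × AC = (−162, −36, 108).
n = (−162, −36, 108); n·P − (-342) = -396; |n| = 198; distance = 396/198 = 2.

2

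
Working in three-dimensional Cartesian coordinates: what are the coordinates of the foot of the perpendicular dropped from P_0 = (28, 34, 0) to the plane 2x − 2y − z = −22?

(232/9, 326/9, 10/9)

The perpendicular from P_0 has direction n = (2, −2, −1): r = (28, 34, 0) + λ(2, −2, −1).
Substitute into the plane: n·(P_0 + λn) = -22 gives -12 + 9λ = -22, so λ = -10/9.
Foot = (28, 34, 0) + (-10/9)·(2, −2, −1) = (232/9, 326/9, 10/9).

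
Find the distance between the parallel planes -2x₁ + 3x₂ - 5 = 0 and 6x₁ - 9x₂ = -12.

Divide the second equation by -3 to match normals: -2x₁ + 3x₂ = 4.
With common normal n = (-2, 3, 0) (|n| = √13), the distance is |5 − 4|/|n| = 1/√13.

√13/13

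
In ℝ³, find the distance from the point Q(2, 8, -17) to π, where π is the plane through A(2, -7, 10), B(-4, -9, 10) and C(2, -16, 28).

9/7

AB = (-6, -2, 0) and AC = (0, -9, 18), so a normal is n = AB × AC = (-36, 108, 54).
d = |(-36)·2 + 108·8 + 54·(-17) − (-288)| / √(1296 + 11664 + 2916) = |162| / 126 = 9/7.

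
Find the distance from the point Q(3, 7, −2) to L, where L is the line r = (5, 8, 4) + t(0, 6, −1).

Direction vector d = (0, 6, −1).
AP = (−2, −1, −6); AP·d = 0, |AP|² = 41, |d|² = 37.
distance² = |AP|² − (AP·d)²/|d|² = 41 − 0/37 = 41, so the distance is √41.

√41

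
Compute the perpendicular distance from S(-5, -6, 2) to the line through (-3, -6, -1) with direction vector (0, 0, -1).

Direction vector d = (0, 0, -1).
AP = (-2, 0, 3); AP·d = -3, |AP|² = 13, |d|² = 1.
distance² = |AP|² − (AP·d)²/|d|² = 13 − 9/1 = 4, so the distance is 2.

2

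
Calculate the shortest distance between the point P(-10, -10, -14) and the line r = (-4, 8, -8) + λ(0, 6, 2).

6

Direction vector d = (0, 6, 2).
AP = (-6, -18, -6), and AP × d = (0, 12, -36).
|AP × d|² = 1440 and |d|² = 40, so the distance is √(1440/40) = √36 = 6.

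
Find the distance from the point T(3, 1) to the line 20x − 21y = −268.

307/29

d = |20·3 + (-21)·1 − (-268)| / √(400 + 441) = |307|/29 = 307/29.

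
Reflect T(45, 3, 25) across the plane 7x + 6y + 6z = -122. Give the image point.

n = (7, 6, 6), |n|² = 121, n·T − (-122) = 605, so t = 605/121 = 5.
Foot F = T − 5·n = (10, -27, -5); the reflection is 2F − T = (-25, -57, -35).

(-25, -57, -35)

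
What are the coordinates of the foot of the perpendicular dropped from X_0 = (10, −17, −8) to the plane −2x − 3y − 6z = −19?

n = (−2, −3, −6), |n|² = 49, and n·X_0 − (-19) = 98.
t = 98/49 = 2, so the foot is X_0 − t·n = (10, −17, −8) − 2·(−2, −3, −6) = (14, −11, 4).

(14, -11, 4)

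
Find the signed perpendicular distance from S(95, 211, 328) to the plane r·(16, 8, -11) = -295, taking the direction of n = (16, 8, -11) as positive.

-5

n·S − (-295) = -105.
|n| = 21, so the signed distance is -105/21 = -5.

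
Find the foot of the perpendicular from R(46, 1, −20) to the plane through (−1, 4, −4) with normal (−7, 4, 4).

The perpendicular from R has direction n = (−7, 4, 4): r = (46, 1, −20) + t(−7, 4, 4).
Substitute into the plane: n·(R + tn) = 7 gives -398 + 81t = 7, so t = 5.
Foot = (46, 1, −20) + 5·(−7, 4, 4) = (11, 21, 0).

(11, 21, 0)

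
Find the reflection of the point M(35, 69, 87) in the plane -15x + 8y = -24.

(685/17, 1125/17, 87)

With n = (-15, 8, 0), the signed offset is (n·M − (-24))/|n|² = 51/289 = 3/17.
M' = M − 2t·n = (35, 69, 87) − (6/17)·(-15, 8, 0) = (685/17, 1125/17, 87).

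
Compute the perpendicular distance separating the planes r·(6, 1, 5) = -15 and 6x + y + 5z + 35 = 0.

10√62/31

With common normal n = (6, 1, 5) (|n| = √62), the distance is |(-15) − (-35)|/|n| = 20/√62.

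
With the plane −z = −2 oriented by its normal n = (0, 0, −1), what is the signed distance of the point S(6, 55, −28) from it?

30

n·S − (-2) = 30.
|n| = 1, so the signed distance is 30/1 = 30.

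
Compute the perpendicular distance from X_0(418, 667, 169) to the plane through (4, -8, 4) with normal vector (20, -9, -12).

The plane has equation n·(r − (4, -8, 4)) = 0, i.e. n·r = 104.
n = (20, -9, -12); n·P − 104 = 225; |n| = 25; distance = 225/25 = 9.

9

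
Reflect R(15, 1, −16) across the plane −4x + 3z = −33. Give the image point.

With n = (−4, 0, 3), the signed offset is (n·R − (-33))/|n|² = -75/25 = -3.
R' = R − 2t·n = (15, 1, −16) − (-6)·(−4, 0, 3) = (−9, 1, 2).

(-9, 1, 2)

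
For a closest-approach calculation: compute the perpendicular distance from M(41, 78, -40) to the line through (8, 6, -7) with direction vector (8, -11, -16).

Direction vector d = (8, -11, -16).
AP = (33, 72, -33); AP·d = 0, |AP|² = 7362, |d|² = 441.
distance² = |AP|² − (AP·d)²/|d|² = 7362 − 0/441 = 7362, so the distance is 3√818.

3√818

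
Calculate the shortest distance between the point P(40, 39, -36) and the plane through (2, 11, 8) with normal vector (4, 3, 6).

28√61/61

The plane has equation n·(r − (2, 11, 8)) = 0, i.e. n·r = 89.
Then n·(40, 39, -36) - 89 = -28.
|n| = √(16 + 9 + 36) = √61, so the distance is |-28|/√61 = 28/√61.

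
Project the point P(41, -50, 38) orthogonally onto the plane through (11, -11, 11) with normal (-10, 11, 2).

(11, -17, 44)

n = (-10, 11, 2), |n|² = 225, and n·P − (-209) = -675.
t = -675/225 = -3, so the foot is P − t·n = (41, -50, 38) − (-3)·(-10, 11, 2) = (11, -17, 44).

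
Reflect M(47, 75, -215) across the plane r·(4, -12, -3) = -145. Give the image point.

n = (4, -12, -3), |n|² = 169, n·M − (-145) = 78, so t = 78/169 = 6/13.
Foot F = M − (6/13)·n = (587/13, 1047/13, -2777/13); the reflection is 2F − M = (563/13, 1119/13, -2759/13).

(563/13, 1119/13, -2759/13)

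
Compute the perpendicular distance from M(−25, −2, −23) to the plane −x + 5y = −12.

27/√26

n = (−1, 5, 0); n·P − (-12) = 27; |n| = √26; distance = 27/√26.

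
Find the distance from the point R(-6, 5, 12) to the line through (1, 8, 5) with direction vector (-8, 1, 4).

Direction vector d = (-8, 1, 4).
AP = (-7, -3, 7), and AP × d = (-19, -28, -31).
|AP × d|² = 2106 and |d|² = 81, so the distance is √(2106/81) = √26.

√26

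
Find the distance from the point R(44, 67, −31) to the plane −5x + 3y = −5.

7√34/17

Normal vector n = (−5, 3, 0), and n·(44, 67, −31) − (−5) = −14.
|n| = √(25 + 9 + 0) = √34, so the distance is |-14|/√34 = 7√34/17.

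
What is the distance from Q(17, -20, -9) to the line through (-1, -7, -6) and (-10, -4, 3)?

3√22

A direction vector is d = (-9, 3, 9).
AP = (18, -13, -3), and AP × d = (-108, -135, -63).
|AP × d|² = 33858 and |d|² = 171, so the distance is √(33858/171) = √198 = 3√22.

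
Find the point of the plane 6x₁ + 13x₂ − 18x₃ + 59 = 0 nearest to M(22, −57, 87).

The perpendicular from M has direction n = (6, 13, −18): r = (22, −57, 87) + t(6, 13, −18).
Substitute into the plane: n·(M + tn) = -59 gives -2175 + 529t = -59, so t = 4.
Foot = (22, −57, 87) + 4·(6, 13, −18) = (46, −5, 15).

(46, -5, 15)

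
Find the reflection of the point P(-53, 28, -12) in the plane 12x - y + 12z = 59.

n = (12, -1, 12), |n|² = 289, n·P − 59 = -867, so t = -867/289 = -3.
Foot F = P − (-3)·n = (-17, 25, 24); the reflection is 2F − P = (19, 22, 60).

(19, 22, 60)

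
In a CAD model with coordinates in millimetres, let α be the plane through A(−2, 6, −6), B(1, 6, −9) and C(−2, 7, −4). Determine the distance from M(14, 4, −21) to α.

AB = (3, 0, −3) and AC = (0, 1, 2), so a normal is n = AB × AC = (3, −6, 3).
d = |3·14 + (-6)·4 + 3·(-21) − (-60)| / √(9 + 36 + 9) = |15| / (3√6) = 5/√6.

5/√6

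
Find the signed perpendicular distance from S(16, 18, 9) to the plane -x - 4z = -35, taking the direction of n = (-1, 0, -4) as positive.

-√17

n·S − (-35) = -17.
|n| = √17, so the signed distance is -√17.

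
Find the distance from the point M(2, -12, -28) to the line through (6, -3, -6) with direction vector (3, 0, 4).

√181

Direction vector d = (3, 0, 4).
AP = (-4, -9, -22), and AP × d = (-36, -50, 27).
|AP × d|² = 4525 and |d|² = 25, so the distance is √(4525/25) = √181.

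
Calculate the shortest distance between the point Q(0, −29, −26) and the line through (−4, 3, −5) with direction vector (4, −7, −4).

Direction vector d = (4, −7, −4).
AP = (4, −32, −21); AP·d = 324, |AP|² = 1481, |d|² = 81.
distance² = |AP|² − (AP·d)²/|d|² = 1481 − 104976/81 = 185, so the distance is √185.

√185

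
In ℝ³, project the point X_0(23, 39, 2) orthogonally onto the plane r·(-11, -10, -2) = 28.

(-10, 9, -4)

n = (-11, -10, -2), |n|² = 225, and n·X_0 − 28 = -675.
t = -675/225 = -3, so the foot is X_0 − t·n = (23, 39, 2) − (-3)·(-11, -10, -2) = (-10, 9, -4).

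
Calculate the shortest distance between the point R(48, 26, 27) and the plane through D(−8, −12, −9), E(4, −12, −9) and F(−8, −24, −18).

DE = (12, 0, 0) and DF = (0, −12, −9), so a normal is n = DE × DF = (0, 108, −144).
Then n·(48, 26, 27) − 0 = −1080.
|n| = √(0 + 11664 + 20736) = 180, so the distance is |-1080|/180 = 6.

6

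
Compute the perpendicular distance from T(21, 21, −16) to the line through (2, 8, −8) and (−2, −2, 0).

A direction vector is d = (−4, −10, 8).
AP = (19, 13, −8), and AP × d = (24, −120, −138).
|AP × d|² = 34020 and |d|² = 180, so the distance is √(34020/180) = √189 = 3√21.

3√21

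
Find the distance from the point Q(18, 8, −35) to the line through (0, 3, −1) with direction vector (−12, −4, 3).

√829

Direction vector d = (−12, −4, 3).
AP = (18, 5, −34), and AP × d = (−121, 354, −12).
|AP × d|² = 140101 and |d|² = 169, so the distance is √(140101/169) = √829.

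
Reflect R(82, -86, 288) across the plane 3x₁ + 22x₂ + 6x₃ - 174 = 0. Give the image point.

n = (3, 22, 6), |n|² = 529, n·R − 174 = -92, so t = -92/529 = -4/23.
Foot F = R − (-4/23)·n = (1898/23, -1890/23, 6648/23); the reflection is 2F − R = (1910/23, -1802/23, 6672/23).

(1910/23, -1802/23, 6672/23)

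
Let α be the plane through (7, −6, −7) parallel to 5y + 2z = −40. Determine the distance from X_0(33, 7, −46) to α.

Parallel planes share the normal n = (0, 5, 2); since (7, −6, −7) lies on the plane, its equation is 5y + 2z = -44.
n = (0, 5, 2); n·P − (-44) = -13; |n| = √29; distance = 13/√29.

13√29/29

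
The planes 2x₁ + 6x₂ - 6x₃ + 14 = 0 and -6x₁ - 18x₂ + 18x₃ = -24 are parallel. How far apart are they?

11/√19

Divide the second equation by -3 to match normals: 2x₁ + 6x₂ - 6x₃ = 8.
Both planes have normal n = (2, 6, -6), |n| = 2√19. Any point on the first plane is at distance |8 − (-14)|/|n| = 22/(2√19) = 11√19/19 from the second.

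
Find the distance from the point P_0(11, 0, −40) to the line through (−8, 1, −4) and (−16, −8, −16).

A direction vector is d = (−8, −9, −12).
AP = (19, −1, −36), and AP × d = (−312, 516, −179).
|AP × d|² = 395641 and |d|² = 289, so the distance is √(395641/289) = √1369 = 37.

37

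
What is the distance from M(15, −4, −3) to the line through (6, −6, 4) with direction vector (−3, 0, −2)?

Direction vector d = (−3, 0, −2).
AP = (9, 2, −7), and AP × d = (−4, 39, 6).
|AP × d|² = 1573 and |d|² = 13, so the distance is √(1573/13) = √121 = 11.

11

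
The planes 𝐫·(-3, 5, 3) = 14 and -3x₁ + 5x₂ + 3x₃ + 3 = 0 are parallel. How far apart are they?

Both planes have normal n = (-3, 5, 3), |n| = √43. Any point on the first plane is at distance |(-3) − 14|/|n| = 17/√43 from the second.

17√43/43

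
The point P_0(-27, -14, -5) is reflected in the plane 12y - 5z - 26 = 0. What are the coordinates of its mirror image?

(-27, 10, -15)

n = (0, 12, -5), |n|² = 169, n·P_0 − 26 = -169, so t = -169/169 = -1.
Foot F = P_0 − (-1)·n = (-27, -2, -10); the reflection is 2F − P_0 = (-27, 10, -15).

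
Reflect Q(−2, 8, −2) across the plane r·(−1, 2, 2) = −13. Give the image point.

(4, -4, -14)

n = (−1, 2, 2), |n|² = 9, n·Q − (-13) = 27, so t = 27/9 = 3.
Foot F = Q − 3·n = (1, 2, −8); the reflection is 2F − Q = (4, −4, −14).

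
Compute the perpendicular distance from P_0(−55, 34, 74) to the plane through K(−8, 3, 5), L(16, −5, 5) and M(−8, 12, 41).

KL = (24, −8, 0) and KM = (0, 9, 36), so a normal is n = KL × KM = (−288, −864, 216).
Then n·(−55, 34, 74) − 792 = 1656.
|n| = √(82944 + 746496 + 46656) = 936, so the distance is |1656|/936 = 23/13.

23/13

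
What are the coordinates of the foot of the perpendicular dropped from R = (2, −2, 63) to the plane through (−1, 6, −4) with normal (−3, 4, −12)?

The perpendicular from R has direction n = (−3, 4, −12): r = (2, −2, 63) + t(−3, 4, −12).
Substitute into the plane: n·(R + tn) = 75 gives -770 + 169t = 75, so t = 5.
Foot = (2, −2, 63) + 5·(−3, 4, −12) = (−13, 18, 3).

(-13, 18, 3)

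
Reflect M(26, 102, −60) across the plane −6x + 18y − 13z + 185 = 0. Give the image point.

n = (−6, 18, −13), |n|² = 529, n·M − (-185) = 2645, so t = 2645/529 = 5.
Foot F = M − 5·n = (56, 12, 5); the reflection is 2F − M = (86, −78, 70).

(86, -78, 70)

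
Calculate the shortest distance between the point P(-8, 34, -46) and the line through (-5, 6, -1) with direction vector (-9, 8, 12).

Direction vector d = (-9, 8, 12).
AP = (-3, 28, -45); AP·d = -289, |AP|² = 2818, |d|² = 289.
distance² = |AP|² − (AP·d)²/|d|² = 2818 − 83521/289 = 2529, so the distance is 3√281.

3√281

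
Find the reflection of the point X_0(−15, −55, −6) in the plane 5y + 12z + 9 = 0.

(-15, -35, 42)

With n = (0, 5, 12), the signed offset is (n·X_0 − (-9))/|n|² = -338/169 = -2.
X_0' = X_0 − 2t·n = (−15, −55, −6) − (-4)·(0, 5, 12) = (−15, −35, 42).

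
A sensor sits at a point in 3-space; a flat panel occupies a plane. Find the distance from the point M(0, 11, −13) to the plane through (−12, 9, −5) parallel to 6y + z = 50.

4/√37

Parallel planes share the normal n = (0, 6, 1); since (−12, 9, −5) lies on the plane, its equation is 6y + z = 49.
n = (0, 6, 1); n·P − 49 = 4; |n| = √37; distance = 4/√37.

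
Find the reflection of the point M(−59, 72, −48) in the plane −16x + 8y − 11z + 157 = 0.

n = (−16, 8, −11), |n|² = 441, n·M − (-157) = 2205, so t = 2205/441 = 5.
Foot F = M − 5·n = (21, 32, 7); the reflection is 2F − M = (101, −8, 62).

(101, -8, 62)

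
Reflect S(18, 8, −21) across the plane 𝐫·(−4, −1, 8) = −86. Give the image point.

(2, 4, 11)

n = (−4, −1, 8), |n|² = 81, n·S − (-86) = -162, so t = -162/81 = -2.
Foot F = S − (-2)·n = (10, 6, −5); the reflection is 2F − S = (2, 4, 11).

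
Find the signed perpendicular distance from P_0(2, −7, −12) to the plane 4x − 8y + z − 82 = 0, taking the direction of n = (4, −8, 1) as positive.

n·P_0 − 82 = -30.
|n| = 9, so the signed distance is -30/9 = -10/3.

-10/3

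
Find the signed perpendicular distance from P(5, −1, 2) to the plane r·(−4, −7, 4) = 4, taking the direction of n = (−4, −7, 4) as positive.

-1

n·P − 4 = -9.
|n| = 9, so the signed distance is -9/9 = -1.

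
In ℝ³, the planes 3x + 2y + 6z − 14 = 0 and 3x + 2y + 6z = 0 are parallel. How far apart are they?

Both planes have normal n = (3, 2, 6), |n| = 7. Any point on the first plane is at distance |0 − 14|/|n| = 14/7 = 2 from the second.

2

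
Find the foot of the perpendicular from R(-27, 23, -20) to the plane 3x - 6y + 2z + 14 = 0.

The perpendicular from R has direction n = (3, -6, 2): r = (-27, 23, -20) + μ(3, -6, 2).
Substitute into the plane: n·(R + μn) = -14 gives -259 + 49μ = -14, so μ = 5.
Foot = (-27, 23, -20) + 5·(3, -6, 2) = (-12, -7, -10).

(-12, -7, -10)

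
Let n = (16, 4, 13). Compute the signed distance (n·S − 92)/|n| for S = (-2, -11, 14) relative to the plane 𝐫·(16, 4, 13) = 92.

n·S − 92 = 14.
|n| = 21, so the signed distance is 14/21 = 2/3.

2/3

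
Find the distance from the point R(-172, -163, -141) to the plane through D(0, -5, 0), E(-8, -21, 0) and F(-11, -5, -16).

DE = (-8, -16, 0) and DF = (-11, 0, -16), so a normal is n = DE × DF = (256, -128, -176).
d = |256·(-172) + (-128)·(-163) + (-176)·(-141) − 640| / √(65536 + 16384 + 30976) = |1008| / 336 = 3.

3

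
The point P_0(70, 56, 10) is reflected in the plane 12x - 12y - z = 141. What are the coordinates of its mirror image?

(1166/17, 976/17, 172/17)

n = (12, -12, -1), |n|² = 289, n·P_0 − 141 = 17, so t = 17/289 = 1/17.
Foot F = P_0 − (1/17)·n = (1178/17, 964/17, 171/17); the reflection is 2F − P_0 = (1166/17, 976/17, 172/17).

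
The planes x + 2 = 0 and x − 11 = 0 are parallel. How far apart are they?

With common normal n = (1, 0, 0) (|n| = 1), the distance is |(-2) − 11|/|n| = 13/1 = 13.

13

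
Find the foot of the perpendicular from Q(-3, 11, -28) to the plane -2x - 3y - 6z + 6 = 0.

n = (-2, -3, -6), |n|² = 49, and n·Q − (-6) = 147.
t = 147/49 = 3, so the foot is Q − t·n = (-3, 11, -28) − 3·(-2, -3, -6) = (3, 20, -10).

(3, 20, -10)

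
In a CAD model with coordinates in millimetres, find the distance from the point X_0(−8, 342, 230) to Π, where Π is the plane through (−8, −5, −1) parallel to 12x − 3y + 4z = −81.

9

Parallel planes share the normal n = (12, −3, 4); since (−8, −5, −1) lies on the plane, its equation is 12x − 3y + 4z = -85.
Then n·(−8, 342, 230) − (−85) = −117.
|n| = √(144 + 9 + 16) = 13, so the distance is |-117|/13 = 9.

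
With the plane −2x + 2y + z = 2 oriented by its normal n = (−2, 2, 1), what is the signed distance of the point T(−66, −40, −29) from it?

n·T − 2 = 21.
|n| = 3, so the signed distance is 21/3 = 7.

7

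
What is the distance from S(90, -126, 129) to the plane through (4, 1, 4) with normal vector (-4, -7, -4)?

The plane has equation n·(r − (4, 1, 4)) = 0, i.e. n·r = -39.
Then n·(90, -126, 129) - (-39) = 45.
|n| = √(16 + 49 + 16) = 9, so the distance is |45|/9 = 5.

5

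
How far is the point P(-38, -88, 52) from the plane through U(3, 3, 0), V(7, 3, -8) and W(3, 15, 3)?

UV = (4, 0, -8) and UW = (0, 12, 3), so a normal is n = UV × UW = (96, -12, 48).
d = |96·(-38) + (-12)·(-88) + 48·52 − 252| / √(9216 + 144 + 2304) = |-348| / 108 = 29/9.

29/9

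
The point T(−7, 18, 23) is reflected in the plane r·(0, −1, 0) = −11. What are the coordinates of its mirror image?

n = (0, −1, 0), |n|² = 1, n·T − (-11) = -7, so t = -7/1 = -7.
Foot F = T − (-7)·n = (−7, 11, 23); the reflection is 2F − T = (−7, 4, 23).

(-7, 4, 23)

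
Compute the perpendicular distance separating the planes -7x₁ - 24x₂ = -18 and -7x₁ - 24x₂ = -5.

Both planes have normal n = (-7, -24, 0), |n| = 25. Any point on the first plane is at distance |(-5) − (-18)|/|n| = 13/25 from the second.

13/25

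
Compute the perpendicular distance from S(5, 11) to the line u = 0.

5

The normal to the line is n = (1, 0) with |n| = 1.
|n·S − 0| = |5 − 0| = 5, so the distance is 5/1 = 5.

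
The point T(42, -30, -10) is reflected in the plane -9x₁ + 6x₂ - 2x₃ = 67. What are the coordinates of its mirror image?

(-48, 30, -30)

With n = (-9, 6, -2), the signed offset is (n·T − 67)/|n|² = -605/121 = -5.
T' = T − 2t·n = (42, -30, -10) − (-10)·(-9, 6, -2) = (-48, 30, -30).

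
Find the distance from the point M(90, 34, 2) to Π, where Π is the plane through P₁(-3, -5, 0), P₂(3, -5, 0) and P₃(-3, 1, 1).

27√37/37

P₁P₂ = (6, 0, 0) and P₁P₃ = (0, 6, 1), so a normal is n = P₁P₂ × P₁P₃ = (0, -6, 36).
d = |(-6)·34 + 36·2 − 30| / √(0 + 36 + 1296) = |-162| / (6√37) = 27√37/37.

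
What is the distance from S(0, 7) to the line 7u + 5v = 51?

d = |7·0 + 5·7 − 51| / √(49 + 25) = |-16|/√74 = 16/√74.

16/√74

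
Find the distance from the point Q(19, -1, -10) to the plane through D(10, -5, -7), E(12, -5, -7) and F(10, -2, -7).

3

DE = (2, 0, 0) and DF = (0, 3, 0), so a normal is n = DE × DF = (0, 0, 6).
n = (0, 0, 6); n·P − (-42) = -18; |n| = 6; distance = 18/6 = 3.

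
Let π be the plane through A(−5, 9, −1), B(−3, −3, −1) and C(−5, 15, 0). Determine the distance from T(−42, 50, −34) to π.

AB = (2, −12, 0) and AC = (0, 6, 1), so a normal is n = AB × AC = (−12, −2, 12).
Then n·(−42, 50, −34) − 30 = −34.
|n| = √(144 + 4 + 144) = 2√73, so the distance is |-34|/(2√73) = 17√73/73.

17√73/73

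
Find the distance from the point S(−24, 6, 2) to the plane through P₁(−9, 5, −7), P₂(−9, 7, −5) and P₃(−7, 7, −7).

7√3/3

P₁P₂ = (0, 2, 2) and P₁P₃ = (2, 2, 0), so a normal is n = P₁P₂ × P₁P₃ = (−4, 4, −4).
d = |(-4)·(-24) + 4·6 + (-4)·2 − 84| / √(16 + 16 + 16) = |28| / (4√3) = 7√3/3.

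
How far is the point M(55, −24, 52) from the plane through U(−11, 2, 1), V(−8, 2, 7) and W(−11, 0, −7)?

23√21/21

UV = (3, 0, 6) and UW = (0, −2, −8), so a normal is n = UV × UW = (12, 24, −6).
d = |12·55 + 24·(-24) + (-6)·52 − (-90)| / √(144 + 576 + 36) = |-138| / (6√21) = 23√21/21.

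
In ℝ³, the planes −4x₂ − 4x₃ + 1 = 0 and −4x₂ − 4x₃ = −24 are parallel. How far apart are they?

23/(4√2)

With common normal n = (0, −4, −4) (|n| = 4√2), the distance is |(-1) − (-24)|/|n| = 23/(4√2).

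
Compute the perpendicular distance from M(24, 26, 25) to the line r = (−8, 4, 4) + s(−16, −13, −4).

√185

Direction vector d = (−16, −13, −4).
AP = (32, 22, 21), and AP × d = (185, −208, −64).
|AP × d|² = 81585 and |d|² = 441, so the distance is √(81585/441) = √185.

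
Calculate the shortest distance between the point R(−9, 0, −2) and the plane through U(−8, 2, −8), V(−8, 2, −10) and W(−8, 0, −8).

1

UV = (0, 0, −2) and UW = (0, −2, 0), so a normal is n = UV × UW = (−4, 0, 0).
d = |(-4)·(-9) − 32| / √(16 + 0 + 0) = |4| / 4 = 1.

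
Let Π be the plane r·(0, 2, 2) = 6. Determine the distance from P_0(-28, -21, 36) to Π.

6√2

Normal vector n = (0, 2, 2), and n·(-28, -21, 36) - 6 = 24.
|n| = √(0 + 4 + 4) = 2√2, so the distance is |24|/(2√2) = 6√2.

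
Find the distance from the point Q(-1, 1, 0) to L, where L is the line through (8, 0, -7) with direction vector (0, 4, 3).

Direction vector d = (0, 4, 3).
AP = (-9, 1, 7), and AP × d = (-25, 27, -36).
|AP × d|² = 2650 and |d|² = 25, so the distance is √(2650/25) = √106.

√106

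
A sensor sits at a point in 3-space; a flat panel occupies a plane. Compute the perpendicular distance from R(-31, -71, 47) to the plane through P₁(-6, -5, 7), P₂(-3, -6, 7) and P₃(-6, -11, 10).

17√46/46

P₁P₂ = (3, -1, 0) and P₁P₃ = (0, -6, 3), so a normal is n = P₁P₂ × P₁P₃ = (-3, -9, -18).
Then n·(-31, -71, 47) - (-63) = -51.
|n| = √(9 + 81 + 324) = 3√46, so the distance is |-51|/(3√46) = 17/√46.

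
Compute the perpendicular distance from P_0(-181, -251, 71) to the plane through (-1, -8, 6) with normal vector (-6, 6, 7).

The plane has equation n·(r − (-1, -8, 6)) = 0, i.e. n·r = 0.
Then n·(-181, -251, 71) - 0 = 77.
|n| = √(36 + 36 + 49) = 11, so the distance is |77|/11 = 7.

7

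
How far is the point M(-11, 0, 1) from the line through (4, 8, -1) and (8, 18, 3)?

√161

A direction vector is d = (4, 10, 4).
AP = (-15, -8, 2), and AP × d = (-52, 68, -118).
|AP × d|² = 21252 and |d|² = 132, so the distance is √(21252/132) = √161.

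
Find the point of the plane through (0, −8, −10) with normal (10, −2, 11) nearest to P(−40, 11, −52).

(0, 3, -8)

The perpendicular from P has direction n = (10, −2, 11): r = (−40, 11, −52) + μ(10, −2, 11).
Substitute into the plane: n·(P + μn) = -94 gives -994 + 225μ = -94, so μ = 4.
Foot = (−40, 11, −52) + 4·(10, −2, 11) = (0, 3, −8).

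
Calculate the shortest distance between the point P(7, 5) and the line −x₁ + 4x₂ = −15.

The normal to the line is n = (−1, 4) with |n| = √17.
|n·P − (-15)| = |13 − (-15)| = 28, so the distance is 28/√17 = 28√17/17.

28√17/17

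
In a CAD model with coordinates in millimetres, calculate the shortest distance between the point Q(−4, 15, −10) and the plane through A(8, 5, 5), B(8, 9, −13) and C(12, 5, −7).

AB = (0, 4, −18) and AC = (4, 0, −12), so a normal is n = AB × AC = (−48, −72, −16).
n = (−48, −72, −16); n·P − (-824) = 96; |n| = 88; distance = 96/88 = 12/11.

12/11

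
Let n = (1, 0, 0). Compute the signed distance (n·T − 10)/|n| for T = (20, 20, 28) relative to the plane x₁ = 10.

10

n·T − 10 = 10.
|n| = 1, so the signed distance is 10/1 = 10.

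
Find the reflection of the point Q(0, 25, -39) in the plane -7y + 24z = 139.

(0, -3, 57)

n = (0, -7, 24), |n|² = 625, n·Q − 139 = -1250, so t = -1250/625 = -2.
Foot F = Q − (-2)·n = (0, 11, 9); the reflection is 2F − Q = (0, -3, 57).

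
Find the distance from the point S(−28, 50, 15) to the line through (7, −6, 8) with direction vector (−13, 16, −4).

21

Direction vector d = (−13, 16, −4).
AP = (−35, 56, 7); AP·d = 1323, |AP|² = 4410, |d|² = 441.
distance² = |AP|² − (AP·d)²/|d|² = 4410 − 1750329/441 = 441, so the distance is 21.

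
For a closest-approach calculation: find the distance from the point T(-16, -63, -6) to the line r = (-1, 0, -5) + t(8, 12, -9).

Direction vector d = (8, 12, -9).
AP = (-15, -63, -1), and AP × d = (579, -143, 324).
|AP × d|² = 460666 and |d|² = 289, so the distance is √(460666/289) = √1594.

√1594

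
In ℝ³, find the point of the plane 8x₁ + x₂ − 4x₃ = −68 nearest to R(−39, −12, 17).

n = (8, 1, −4), |n|² = 81, and n·R − (-68) = -324.
t = -324/81 = -4, so the foot is R − t·n = (−39, −12, 17) − (-4)·(8, 1, −4) = (−7, −8, 1).

(-7, -8, 1)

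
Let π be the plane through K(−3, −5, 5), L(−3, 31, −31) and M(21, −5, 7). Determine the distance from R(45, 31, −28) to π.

12/17

KL = (0, 36, −36) and KM = (24, 0, 2), so a normal is n = KL × KM = (72, −864, −864).
Then n·(45, 31, −28) − (−216) = 864.
|n| = √(5184 + 746496 + 746496) = 1224, so the distance is |864|/1224 = 12/17.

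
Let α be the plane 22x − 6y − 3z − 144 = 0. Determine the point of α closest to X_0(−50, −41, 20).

The perpendicular from X_0 has direction n = (22, −6, −3): r = (−50, −41, 20) + λ(22, −6, −3).
Substitute into the plane: n·(X_0 + λn) = 144 gives -914 + 529λ = 144, so λ = 2.
Foot = (−50, −41, 20) + 2·(22, −6, −3) = (−6, −53, 14).

(-6, -53, 14)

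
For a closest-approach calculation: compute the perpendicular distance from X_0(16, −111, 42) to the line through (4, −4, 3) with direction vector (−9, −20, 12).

Direction vector d = (−9, −20, 12).
AP = (12, −107, 39), and AP × d = (−504, −495, −1203).
|AP × d|² = 1946250 and |d|² = 625, so the distance is √(1946250/625) = √3114 = 3√346.

3√346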